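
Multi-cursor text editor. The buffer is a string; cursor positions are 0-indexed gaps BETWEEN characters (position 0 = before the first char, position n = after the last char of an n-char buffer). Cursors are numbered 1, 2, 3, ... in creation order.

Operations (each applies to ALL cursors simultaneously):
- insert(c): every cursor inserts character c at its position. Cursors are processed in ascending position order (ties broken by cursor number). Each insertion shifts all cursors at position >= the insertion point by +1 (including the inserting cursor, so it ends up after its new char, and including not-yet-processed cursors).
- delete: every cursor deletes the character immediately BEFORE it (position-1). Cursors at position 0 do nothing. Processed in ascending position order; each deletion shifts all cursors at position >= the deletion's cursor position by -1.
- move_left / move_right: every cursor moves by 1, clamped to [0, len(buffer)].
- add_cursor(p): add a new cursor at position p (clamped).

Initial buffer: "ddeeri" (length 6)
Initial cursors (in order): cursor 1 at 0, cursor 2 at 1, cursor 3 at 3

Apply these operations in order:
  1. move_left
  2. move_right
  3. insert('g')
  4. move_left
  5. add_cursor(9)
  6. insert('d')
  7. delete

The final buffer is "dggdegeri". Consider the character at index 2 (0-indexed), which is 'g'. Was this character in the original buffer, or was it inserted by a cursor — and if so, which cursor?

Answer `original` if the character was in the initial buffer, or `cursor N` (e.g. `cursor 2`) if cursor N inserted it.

After op 1 (move_left): buffer="ddeeri" (len 6), cursors c1@0 c2@0 c3@2, authorship ......
After op 2 (move_right): buffer="ddeeri" (len 6), cursors c1@1 c2@1 c3@3, authorship ......
After op 3 (insert('g')): buffer="dggdegeri" (len 9), cursors c1@3 c2@3 c3@6, authorship .12..3...
After op 4 (move_left): buffer="dggdegeri" (len 9), cursors c1@2 c2@2 c3@5, authorship .12..3...
After op 5 (add_cursor(9)): buffer="dggdegeri" (len 9), cursors c1@2 c2@2 c3@5 c4@9, authorship .12..3...
After op 6 (insert('d')): buffer="dgddgdedgerid" (len 13), cursors c1@4 c2@4 c3@8 c4@13, authorship .1122..33...4
After op 7 (delete): buffer="dggdegeri" (len 9), cursors c1@2 c2@2 c3@5 c4@9, authorship .12..3...
Authorship (.=original, N=cursor N): . 1 2 . . 3 . . .
Index 2: author = 2

Answer: cursor 2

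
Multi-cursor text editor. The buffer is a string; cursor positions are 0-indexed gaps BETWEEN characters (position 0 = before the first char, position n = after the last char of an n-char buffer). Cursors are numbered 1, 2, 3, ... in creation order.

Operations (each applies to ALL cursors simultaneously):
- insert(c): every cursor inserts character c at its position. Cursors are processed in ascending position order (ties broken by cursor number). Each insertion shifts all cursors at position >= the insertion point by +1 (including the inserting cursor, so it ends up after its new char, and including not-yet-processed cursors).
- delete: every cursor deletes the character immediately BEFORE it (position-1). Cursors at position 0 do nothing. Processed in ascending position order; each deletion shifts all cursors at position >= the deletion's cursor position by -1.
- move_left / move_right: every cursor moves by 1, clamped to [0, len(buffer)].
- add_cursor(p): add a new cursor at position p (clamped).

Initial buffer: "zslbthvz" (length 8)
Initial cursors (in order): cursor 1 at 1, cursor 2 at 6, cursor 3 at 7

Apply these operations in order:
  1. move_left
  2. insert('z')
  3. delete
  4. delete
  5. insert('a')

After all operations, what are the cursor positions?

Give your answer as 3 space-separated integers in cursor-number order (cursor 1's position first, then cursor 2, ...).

After op 1 (move_left): buffer="zslbthvz" (len 8), cursors c1@0 c2@5 c3@6, authorship ........
After op 2 (insert('z')): buffer="zzslbtzhzvz" (len 11), cursors c1@1 c2@7 c3@9, authorship 1.....2.3..
After op 3 (delete): buffer="zslbthvz" (len 8), cursors c1@0 c2@5 c3@6, authorship ........
After op 4 (delete): buffer="zslbvz" (len 6), cursors c1@0 c2@4 c3@4, authorship ......
After op 5 (insert('a')): buffer="azslbaavz" (len 9), cursors c1@1 c2@7 c3@7, authorship 1....23..

Answer: 1 7 7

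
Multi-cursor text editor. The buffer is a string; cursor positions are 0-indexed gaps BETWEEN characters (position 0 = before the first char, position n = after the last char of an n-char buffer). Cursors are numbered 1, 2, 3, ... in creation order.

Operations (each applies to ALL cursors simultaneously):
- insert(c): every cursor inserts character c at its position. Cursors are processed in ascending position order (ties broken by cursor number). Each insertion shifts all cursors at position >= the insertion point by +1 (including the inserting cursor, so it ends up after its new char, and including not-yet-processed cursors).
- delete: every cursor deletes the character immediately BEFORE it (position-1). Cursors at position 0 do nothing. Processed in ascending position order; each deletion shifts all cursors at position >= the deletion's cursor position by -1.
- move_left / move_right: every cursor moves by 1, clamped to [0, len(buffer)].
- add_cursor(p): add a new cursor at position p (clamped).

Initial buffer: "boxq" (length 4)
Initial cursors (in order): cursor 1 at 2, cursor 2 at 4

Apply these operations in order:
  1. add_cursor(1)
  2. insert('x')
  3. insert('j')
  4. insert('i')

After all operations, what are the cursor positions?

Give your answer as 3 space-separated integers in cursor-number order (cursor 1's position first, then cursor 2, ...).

Answer: 8 13 4

Derivation:
After op 1 (add_cursor(1)): buffer="boxq" (len 4), cursors c3@1 c1@2 c2@4, authorship ....
After op 2 (insert('x')): buffer="bxoxxqx" (len 7), cursors c3@2 c1@4 c2@7, authorship .3.1..2
After op 3 (insert('j')): buffer="bxjoxjxqxj" (len 10), cursors c3@3 c1@6 c2@10, authorship .33.11..22
After op 4 (insert('i')): buffer="bxjioxjixqxji" (len 13), cursors c3@4 c1@8 c2@13, authorship .333.111..222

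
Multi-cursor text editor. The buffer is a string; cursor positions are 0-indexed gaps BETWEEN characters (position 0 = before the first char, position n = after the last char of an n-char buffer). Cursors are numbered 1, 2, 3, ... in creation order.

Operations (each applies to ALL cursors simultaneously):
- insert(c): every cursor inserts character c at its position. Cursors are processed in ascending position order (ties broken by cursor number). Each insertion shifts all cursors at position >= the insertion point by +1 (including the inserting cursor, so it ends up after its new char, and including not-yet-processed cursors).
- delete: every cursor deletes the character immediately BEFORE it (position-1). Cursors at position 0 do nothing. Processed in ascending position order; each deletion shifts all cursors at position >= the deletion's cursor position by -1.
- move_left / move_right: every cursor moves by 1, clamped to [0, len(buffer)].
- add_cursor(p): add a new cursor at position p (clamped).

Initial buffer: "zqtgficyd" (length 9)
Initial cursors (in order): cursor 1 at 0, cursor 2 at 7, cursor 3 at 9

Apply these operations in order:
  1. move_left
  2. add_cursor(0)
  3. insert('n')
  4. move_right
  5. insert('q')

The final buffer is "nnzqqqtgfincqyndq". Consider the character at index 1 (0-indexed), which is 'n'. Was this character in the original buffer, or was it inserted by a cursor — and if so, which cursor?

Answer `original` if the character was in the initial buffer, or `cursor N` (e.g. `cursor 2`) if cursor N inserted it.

Answer: cursor 4

Derivation:
After op 1 (move_left): buffer="zqtgficyd" (len 9), cursors c1@0 c2@6 c3@8, authorship .........
After op 2 (add_cursor(0)): buffer="zqtgficyd" (len 9), cursors c1@0 c4@0 c2@6 c3@8, authorship .........
After op 3 (insert('n')): buffer="nnzqtgfincynd" (len 13), cursors c1@2 c4@2 c2@9 c3@12, authorship 14......2..3.
After op 4 (move_right): buffer="nnzqtgfincynd" (len 13), cursors c1@3 c4@3 c2@10 c3@13, authorship 14......2..3.
After op 5 (insert('q')): buffer="nnzqqqtgfincqyndq" (len 17), cursors c1@5 c4@5 c2@13 c3@17, authorship 14.14.....2.2.3.3
Authorship (.=original, N=cursor N): 1 4 . 1 4 . . . . . 2 . 2 . 3 . 3
Index 1: author = 4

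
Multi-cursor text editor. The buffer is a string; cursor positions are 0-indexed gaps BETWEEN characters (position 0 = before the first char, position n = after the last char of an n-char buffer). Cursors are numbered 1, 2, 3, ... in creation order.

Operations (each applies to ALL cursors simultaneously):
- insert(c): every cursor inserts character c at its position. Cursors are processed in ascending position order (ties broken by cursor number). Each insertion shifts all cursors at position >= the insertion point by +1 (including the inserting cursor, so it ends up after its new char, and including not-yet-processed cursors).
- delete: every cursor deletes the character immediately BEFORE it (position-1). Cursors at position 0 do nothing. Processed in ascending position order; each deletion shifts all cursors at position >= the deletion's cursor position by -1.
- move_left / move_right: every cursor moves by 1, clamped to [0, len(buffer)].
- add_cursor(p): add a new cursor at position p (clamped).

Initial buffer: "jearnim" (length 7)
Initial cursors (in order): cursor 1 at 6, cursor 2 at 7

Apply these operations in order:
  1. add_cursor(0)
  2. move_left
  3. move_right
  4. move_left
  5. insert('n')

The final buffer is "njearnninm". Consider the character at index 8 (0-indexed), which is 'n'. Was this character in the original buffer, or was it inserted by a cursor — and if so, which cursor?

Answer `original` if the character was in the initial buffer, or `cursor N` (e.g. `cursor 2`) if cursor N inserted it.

Answer: cursor 2

Derivation:
After op 1 (add_cursor(0)): buffer="jearnim" (len 7), cursors c3@0 c1@6 c2@7, authorship .......
After op 2 (move_left): buffer="jearnim" (len 7), cursors c3@0 c1@5 c2@6, authorship .......
After op 3 (move_right): buffer="jearnim" (len 7), cursors c3@1 c1@6 c2@7, authorship .......
After op 4 (move_left): buffer="jearnim" (len 7), cursors c3@0 c1@5 c2@6, authorship .......
After op 5 (insert('n')): buffer="njearnninm" (len 10), cursors c3@1 c1@7 c2@9, authorship 3.....1.2.
Authorship (.=original, N=cursor N): 3 . . . . . 1 . 2 .
Index 8: author = 2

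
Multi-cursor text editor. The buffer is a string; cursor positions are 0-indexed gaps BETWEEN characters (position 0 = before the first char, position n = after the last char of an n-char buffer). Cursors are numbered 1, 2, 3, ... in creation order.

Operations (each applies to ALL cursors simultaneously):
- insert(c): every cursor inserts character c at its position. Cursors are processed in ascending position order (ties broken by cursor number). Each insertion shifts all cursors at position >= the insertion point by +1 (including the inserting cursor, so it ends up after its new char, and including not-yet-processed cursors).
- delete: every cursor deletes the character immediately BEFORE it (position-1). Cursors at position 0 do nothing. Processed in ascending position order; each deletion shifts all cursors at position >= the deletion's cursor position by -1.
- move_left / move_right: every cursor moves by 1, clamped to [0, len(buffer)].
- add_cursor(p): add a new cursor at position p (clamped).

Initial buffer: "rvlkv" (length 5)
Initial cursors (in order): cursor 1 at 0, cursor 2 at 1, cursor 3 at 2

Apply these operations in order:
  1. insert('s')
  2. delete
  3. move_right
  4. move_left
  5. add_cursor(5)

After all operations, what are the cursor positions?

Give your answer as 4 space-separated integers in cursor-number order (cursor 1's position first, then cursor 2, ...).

Answer: 0 1 2 5

Derivation:
After op 1 (insert('s')): buffer="srsvslkv" (len 8), cursors c1@1 c2@3 c3@5, authorship 1.2.3...
After op 2 (delete): buffer="rvlkv" (len 5), cursors c1@0 c2@1 c3@2, authorship .....
After op 3 (move_right): buffer="rvlkv" (len 5), cursors c1@1 c2@2 c3@3, authorship .....
After op 4 (move_left): buffer="rvlkv" (len 5), cursors c1@0 c2@1 c3@2, authorship .....
After op 5 (add_cursor(5)): buffer="rvlkv" (len 5), cursors c1@0 c2@1 c3@2 c4@5, authorship .....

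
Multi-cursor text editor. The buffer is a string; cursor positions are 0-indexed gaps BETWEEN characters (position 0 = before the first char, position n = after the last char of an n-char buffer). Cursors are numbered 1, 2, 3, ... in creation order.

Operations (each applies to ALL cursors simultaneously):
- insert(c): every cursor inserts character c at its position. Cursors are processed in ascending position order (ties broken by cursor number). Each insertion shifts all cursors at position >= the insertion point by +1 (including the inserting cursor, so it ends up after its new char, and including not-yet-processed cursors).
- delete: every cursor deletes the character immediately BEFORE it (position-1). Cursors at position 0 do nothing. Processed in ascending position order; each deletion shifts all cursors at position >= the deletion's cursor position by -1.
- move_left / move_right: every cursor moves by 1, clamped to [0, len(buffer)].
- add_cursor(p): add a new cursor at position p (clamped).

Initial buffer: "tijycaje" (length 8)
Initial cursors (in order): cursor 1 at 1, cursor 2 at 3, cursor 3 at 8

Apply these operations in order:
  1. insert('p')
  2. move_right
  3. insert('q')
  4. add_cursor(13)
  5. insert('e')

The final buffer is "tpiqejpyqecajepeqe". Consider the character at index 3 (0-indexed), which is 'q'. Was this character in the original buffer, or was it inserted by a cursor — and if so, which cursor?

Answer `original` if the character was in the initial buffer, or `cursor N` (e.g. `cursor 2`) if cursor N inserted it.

Answer: cursor 1

Derivation:
After op 1 (insert('p')): buffer="tpijpycajep" (len 11), cursors c1@2 c2@5 c3@11, authorship .1..2.....3
After op 2 (move_right): buffer="tpijpycajep" (len 11), cursors c1@3 c2@6 c3@11, authorship .1..2.....3
After op 3 (insert('q')): buffer="tpiqjpyqcajepq" (len 14), cursors c1@4 c2@8 c3@14, authorship .1.1.2.2....33
After op 4 (add_cursor(13)): buffer="tpiqjpyqcajepq" (len 14), cursors c1@4 c2@8 c4@13 c3@14, authorship .1.1.2.2....33
After op 5 (insert('e')): buffer="tpiqejpyqecajepeqe" (len 18), cursors c1@5 c2@10 c4@16 c3@18, authorship .1.11.2.22....3433
Authorship (.=original, N=cursor N): . 1 . 1 1 . 2 . 2 2 . . . . 3 4 3 3
Index 3: author = 1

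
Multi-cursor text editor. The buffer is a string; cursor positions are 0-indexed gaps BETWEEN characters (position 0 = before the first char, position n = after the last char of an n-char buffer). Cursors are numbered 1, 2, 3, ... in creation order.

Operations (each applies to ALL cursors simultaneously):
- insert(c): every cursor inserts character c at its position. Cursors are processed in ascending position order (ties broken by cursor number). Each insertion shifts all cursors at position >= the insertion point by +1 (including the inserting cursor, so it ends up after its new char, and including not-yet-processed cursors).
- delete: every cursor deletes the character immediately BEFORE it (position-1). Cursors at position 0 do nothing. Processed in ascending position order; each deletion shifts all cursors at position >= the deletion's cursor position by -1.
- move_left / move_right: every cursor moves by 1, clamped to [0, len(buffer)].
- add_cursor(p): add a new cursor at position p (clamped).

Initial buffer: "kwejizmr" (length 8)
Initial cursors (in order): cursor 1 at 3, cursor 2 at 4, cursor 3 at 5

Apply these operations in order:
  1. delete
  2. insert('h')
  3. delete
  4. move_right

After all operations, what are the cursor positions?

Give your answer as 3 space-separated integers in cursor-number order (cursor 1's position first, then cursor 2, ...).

Answer: 3 3 3

Derivation:
After op 1 (delete): buffer="kwzmr" (len 5), cursors c1@2 c2@2 c3@2, authorship .....
After op 2 (insert('h')): buffer="kwhhhzmr" (len 8), cursors c1@5 c2@5 c3@5, authorship ..123...
After op 3 (delete): buffer="kwzmr" (len 5), cursors c1@2 c2@2 c3@2, authorship .....
After op 4 (move_right): buffer="kwzmr" (len 5), cursors c1@3 c2@3 c3@3, authorship .....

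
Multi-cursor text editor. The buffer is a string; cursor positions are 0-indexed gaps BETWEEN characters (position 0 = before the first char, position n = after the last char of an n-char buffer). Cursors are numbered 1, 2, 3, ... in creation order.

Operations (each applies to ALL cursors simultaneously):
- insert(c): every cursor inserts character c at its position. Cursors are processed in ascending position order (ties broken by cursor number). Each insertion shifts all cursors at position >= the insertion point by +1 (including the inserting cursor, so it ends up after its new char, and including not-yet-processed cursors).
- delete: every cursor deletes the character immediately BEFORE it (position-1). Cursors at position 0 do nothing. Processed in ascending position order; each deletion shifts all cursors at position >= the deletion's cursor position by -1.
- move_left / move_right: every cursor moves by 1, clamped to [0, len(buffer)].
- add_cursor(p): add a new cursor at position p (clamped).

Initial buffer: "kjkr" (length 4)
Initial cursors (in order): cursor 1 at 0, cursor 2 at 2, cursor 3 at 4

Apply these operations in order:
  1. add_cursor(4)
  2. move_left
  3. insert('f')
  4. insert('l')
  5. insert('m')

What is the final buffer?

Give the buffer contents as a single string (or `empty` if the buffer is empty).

After op 1 (add_cursor(4)): buffer="kjkr" (len 4), cursors c1@0 c2@2 c3@4 c4@4, authorship ....
After op 2 (move_left): buffer="kjkr" (len 4), cursors c1@0 c2@1 c3@3 c4@3, authorship ....
After op 3 (insert('f')): buffer="fkfjkffr" (len 8), cursors c1@1 c2@3 c3@7 c4@7, authorship 1.2..34.
After op 4 (insert('l')): buffer="flkfljkffllr" (len 12), cursors c1@2 c2@5 c3@11 c4@11, authorship 11.22..3434.
After op 5 (insert('m')): buffer="flmkflmjkffllmmr" (len 16), cursors c1@3 c2@7 c3@15 c4@15, authorship 111.222..343434.

Answer: flmkflmjkffllmmr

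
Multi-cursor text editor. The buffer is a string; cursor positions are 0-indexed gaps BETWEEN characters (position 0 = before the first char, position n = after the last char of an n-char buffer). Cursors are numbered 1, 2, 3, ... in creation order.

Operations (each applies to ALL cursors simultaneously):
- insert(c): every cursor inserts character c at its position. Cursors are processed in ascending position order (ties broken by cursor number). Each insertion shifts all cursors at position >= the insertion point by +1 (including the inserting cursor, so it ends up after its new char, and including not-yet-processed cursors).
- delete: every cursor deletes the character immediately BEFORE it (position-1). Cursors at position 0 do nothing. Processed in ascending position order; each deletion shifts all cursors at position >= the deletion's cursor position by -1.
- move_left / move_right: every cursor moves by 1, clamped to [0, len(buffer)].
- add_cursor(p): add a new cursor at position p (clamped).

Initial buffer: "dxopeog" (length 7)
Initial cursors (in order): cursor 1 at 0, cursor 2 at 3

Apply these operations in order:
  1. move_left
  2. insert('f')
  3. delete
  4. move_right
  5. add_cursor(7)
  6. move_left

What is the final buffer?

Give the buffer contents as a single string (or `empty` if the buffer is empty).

After op 1 (move_left): buffer="dxopeog" (len 7), cursors c1@0 c2@2, authorship .......
After op 2 (insert('f')): buffer="fdxfopeog" (len 9), cursors c1@1 c2@4, authorship 1..2.....
After op 3 (delete): buffer="dxopeog" (len 7), cursors c1@0 c2@2, authorship .......
After op 4 (move_right): buffer="dxopeog" (len 7), cursors c1@1 c2@3, authorship .......
After op 5 (add_cursor(7)): buffer="dxopeog" (len 7), cursors c1@1 c2@3 c3@7, authorship .......
After op 6 (move_left): buffer="dxopeog" (len 7), cursors c1@0 c2@2 c3@6, authorship .......

Answer: dxopeog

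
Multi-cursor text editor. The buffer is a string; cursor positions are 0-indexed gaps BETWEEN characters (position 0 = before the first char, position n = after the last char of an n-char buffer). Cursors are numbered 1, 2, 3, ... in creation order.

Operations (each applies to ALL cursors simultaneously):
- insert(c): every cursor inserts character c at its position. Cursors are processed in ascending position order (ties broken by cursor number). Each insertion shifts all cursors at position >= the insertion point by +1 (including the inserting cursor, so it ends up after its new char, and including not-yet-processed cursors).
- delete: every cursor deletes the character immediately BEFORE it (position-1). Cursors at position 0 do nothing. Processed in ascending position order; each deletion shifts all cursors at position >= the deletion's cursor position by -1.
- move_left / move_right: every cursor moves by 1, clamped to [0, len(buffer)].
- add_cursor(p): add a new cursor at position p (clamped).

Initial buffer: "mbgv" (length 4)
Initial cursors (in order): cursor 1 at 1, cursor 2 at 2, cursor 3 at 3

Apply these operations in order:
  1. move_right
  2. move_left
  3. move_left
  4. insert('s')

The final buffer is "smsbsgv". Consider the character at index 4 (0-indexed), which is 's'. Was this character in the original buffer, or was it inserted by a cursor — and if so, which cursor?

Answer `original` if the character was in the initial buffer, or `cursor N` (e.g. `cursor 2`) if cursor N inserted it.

After op 1 (move_right): buffer="mbgv" (len 4), cursors c1@2 c2@3 c3@4, authorship ....
After op 2 (move_left): buffer="mbgv" (len 4), cursors c1@1 c2@2 c3@3, authorship ....
After op 3 (move_left): buffer="mbgv" (len 4), cursors c1@0 c2@1 c3@2, authorship ....
After op 4 (insert('s')): buffer="smsbsgv" (len 7), cursors c1@1 c2@3 c3@5, authorship 1.2.3..
Authorship (.=original, N=cursor N): 1 . 2 . 3 . .
Index 4: author = 3

Answer: cursor 3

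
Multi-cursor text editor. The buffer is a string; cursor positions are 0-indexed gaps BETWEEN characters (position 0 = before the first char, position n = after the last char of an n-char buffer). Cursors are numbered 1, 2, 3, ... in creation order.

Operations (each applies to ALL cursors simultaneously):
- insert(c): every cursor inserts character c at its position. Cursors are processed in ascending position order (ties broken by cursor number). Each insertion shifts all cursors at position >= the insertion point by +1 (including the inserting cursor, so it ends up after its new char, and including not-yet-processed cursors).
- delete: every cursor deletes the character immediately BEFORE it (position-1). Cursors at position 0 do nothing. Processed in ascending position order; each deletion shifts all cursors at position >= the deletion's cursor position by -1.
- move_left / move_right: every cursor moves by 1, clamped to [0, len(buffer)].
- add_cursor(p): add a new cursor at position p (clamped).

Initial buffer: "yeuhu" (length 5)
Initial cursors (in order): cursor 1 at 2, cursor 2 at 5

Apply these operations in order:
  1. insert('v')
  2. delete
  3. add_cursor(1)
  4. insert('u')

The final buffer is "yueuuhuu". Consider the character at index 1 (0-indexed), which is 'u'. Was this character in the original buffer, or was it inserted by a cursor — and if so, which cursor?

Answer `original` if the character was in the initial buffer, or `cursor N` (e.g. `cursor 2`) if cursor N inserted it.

After op 1 (insert('v')): buffer="yevuhuv" (len 7), cursors c1@3 c2@7, authorship ..1...2
After op 2 (delete): buffer="yeuhu" (len 5), cursors c1@2 c2@5, authorship .....
After op 3 (add_cursor(1)): buffer="yeuhu" (len 5), cursors c3@1 c1@2 c2@5, authorship .....
After op 4 (insert('u')): buffer="yueuuhuu" (len 8), cursors c3@2 c1@4 c2@8, authorship .3.1...2
Authorship (.=original, N=cursor N): . 3 . 1 . . . 2
Index 1: author = 3

Answer: cursor 3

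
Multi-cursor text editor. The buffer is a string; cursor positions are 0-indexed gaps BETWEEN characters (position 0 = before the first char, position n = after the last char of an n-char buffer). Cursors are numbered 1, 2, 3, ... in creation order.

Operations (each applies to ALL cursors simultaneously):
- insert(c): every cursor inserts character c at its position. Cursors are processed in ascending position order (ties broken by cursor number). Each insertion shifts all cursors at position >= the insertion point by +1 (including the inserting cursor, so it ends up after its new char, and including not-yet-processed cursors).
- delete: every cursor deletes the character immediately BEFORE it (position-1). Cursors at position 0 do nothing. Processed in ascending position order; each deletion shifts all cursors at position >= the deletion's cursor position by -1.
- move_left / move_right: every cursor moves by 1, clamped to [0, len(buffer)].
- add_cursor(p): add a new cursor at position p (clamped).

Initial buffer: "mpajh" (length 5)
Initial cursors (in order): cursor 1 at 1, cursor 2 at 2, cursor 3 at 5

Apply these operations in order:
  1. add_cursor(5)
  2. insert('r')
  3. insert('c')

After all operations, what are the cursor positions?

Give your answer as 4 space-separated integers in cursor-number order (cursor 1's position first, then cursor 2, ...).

After op 1 (add_cursor(5)): buffer="mpajh" (len 5), cursors c1@1 c2@2 c3@5 c4@5, authorship .....
After op 2 (insert('r')): buffer="mrprajhrr" (len 9), cursors c1@2 c2@4 c3@9 c4@9, authorship .1.2...34
After op 3 (insert('c')): buffer="mrcprcajhrrcc" (len 13), cursors c1@3 c2@6 c3@13 c4@13, authorship .11.22...3434

Answer: 3 6 13 13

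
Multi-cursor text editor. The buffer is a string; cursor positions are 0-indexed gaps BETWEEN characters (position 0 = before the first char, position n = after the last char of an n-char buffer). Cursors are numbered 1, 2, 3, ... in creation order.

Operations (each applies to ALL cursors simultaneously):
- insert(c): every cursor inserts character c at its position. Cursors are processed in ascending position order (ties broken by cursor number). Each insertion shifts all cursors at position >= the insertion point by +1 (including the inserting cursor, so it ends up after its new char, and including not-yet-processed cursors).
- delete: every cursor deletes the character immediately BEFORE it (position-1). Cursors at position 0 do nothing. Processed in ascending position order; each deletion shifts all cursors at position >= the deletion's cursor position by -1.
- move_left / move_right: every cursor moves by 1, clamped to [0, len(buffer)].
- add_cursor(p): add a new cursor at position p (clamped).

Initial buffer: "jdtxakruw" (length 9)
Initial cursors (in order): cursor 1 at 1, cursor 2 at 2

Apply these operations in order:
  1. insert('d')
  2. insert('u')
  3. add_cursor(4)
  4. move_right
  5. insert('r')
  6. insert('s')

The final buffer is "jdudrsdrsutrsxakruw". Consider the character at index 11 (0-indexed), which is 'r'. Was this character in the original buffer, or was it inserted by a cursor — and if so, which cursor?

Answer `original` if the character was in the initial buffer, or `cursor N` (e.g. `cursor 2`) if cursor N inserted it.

After op 1 (insert('d')): buffer="jdddtxakruw" (len 11), cursors c1@2 c2@4, authorship .1.2.......
After op 2 (insert('u')): buffer="jduddutxakruw" (len 13), cursors c1@3 c2@6, authorship .11.22.......
After op 3 (add_cursor(4)): buffer="jduddutxakruw" (len 13), cursors c1@3 c3@4 c2@6, authorship .11.22.......
After op 4 (move_right): buffer="jduddutxakruw" (len 13), cursors c1@4 c3@5 c2@7, authorship .11.22.......
After op 5 (insert('r')): buffer="jdudrdrutrxakruw" (len 16), cursors c1@5 c3@7 c2@10, authorship .11.1232.2......
After op 6 (insert('s')): buffer="jdudrsdrsutrsxakruw" (len 19), cursors c1@6 c3@9 c2@13, authorship .11.112332.22......
Authorship (.=original, N=cursor N): . 1 1 . 1 1 2 3 3 2 . 2 2 . . . . . .
Index 11: author = 2

Answer: cursor 2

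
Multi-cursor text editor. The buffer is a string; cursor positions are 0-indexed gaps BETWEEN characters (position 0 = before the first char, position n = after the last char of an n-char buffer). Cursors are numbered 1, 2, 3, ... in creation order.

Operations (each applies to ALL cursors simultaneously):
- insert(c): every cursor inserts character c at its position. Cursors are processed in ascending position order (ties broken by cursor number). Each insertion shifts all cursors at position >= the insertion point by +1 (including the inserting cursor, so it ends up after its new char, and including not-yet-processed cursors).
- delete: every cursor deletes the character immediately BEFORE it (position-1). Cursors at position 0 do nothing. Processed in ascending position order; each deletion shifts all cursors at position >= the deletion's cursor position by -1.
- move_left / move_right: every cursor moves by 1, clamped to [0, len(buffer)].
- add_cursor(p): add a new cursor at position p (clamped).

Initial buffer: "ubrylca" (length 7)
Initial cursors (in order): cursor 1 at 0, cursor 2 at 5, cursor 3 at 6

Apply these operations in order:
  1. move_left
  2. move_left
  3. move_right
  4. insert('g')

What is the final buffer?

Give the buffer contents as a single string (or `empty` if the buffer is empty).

Answer: ugbryglgca

Derivation:
After op 1 (move_left): buffer="ubrylca" (len 7), cursors c1@0 c2@4 c3@5, authorship .......
After op 2 (move_left): buffer="ubrylca" (len 7), cursors c1@0 c2@3 c3@4, authorship .......
After op 3 (move_right): buffer="ubrylca" (len 7), cursors c1@1 c2@4 c3@5, authorship .......
After op 4 (insert('g')): buffer="ugbryglgca" (len 10), cursors c1@2 c2@6 c3@8, authorship .1...2.3..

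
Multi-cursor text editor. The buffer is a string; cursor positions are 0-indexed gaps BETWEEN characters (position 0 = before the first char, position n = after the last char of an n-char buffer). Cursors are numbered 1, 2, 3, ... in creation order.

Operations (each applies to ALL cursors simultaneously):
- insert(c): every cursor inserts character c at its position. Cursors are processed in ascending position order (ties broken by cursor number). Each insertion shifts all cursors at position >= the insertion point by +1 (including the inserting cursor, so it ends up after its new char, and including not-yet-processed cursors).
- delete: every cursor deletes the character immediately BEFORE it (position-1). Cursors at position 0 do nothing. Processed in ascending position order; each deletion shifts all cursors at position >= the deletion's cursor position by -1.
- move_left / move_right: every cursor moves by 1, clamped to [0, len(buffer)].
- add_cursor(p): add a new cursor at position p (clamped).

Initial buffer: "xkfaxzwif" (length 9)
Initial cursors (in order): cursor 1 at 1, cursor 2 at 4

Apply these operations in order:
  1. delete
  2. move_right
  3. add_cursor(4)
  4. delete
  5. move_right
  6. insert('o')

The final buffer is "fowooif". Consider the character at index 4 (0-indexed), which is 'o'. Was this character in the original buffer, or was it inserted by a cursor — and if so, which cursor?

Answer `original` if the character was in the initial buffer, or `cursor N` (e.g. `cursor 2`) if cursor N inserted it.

After op 1 (delete): buffer="kfxzwif" (len 7), cursors c1@0 c2@2, authorship .......
After op 2 (move_right): buffer="kfxzwif" (len 7), cursors c1@1 c2@3, authorship .......
After op 3 (add_cursor(4)): buffer="kfxzwif" (len 7), cursors c1@1 c2@3 c3@4, authorship .......
After op 4 (delete): buffer="fwif" (len 4), cursors c1@0 c2@1 c3@1, authorship ....
After op 5 (move_right): buffer="fwif" (len 4), cursors c1@1 c2@2 c3@2, authorship ....
After op 6 (insert('o')): buffer="fowooif" (len 7), cursors c1@2 c2@5 c3@5, authorship .1.23..
Authorship (.=original, N=cursor N): . 1 . 2 3 . .
Index 4: author = 3

Answer: cursor 3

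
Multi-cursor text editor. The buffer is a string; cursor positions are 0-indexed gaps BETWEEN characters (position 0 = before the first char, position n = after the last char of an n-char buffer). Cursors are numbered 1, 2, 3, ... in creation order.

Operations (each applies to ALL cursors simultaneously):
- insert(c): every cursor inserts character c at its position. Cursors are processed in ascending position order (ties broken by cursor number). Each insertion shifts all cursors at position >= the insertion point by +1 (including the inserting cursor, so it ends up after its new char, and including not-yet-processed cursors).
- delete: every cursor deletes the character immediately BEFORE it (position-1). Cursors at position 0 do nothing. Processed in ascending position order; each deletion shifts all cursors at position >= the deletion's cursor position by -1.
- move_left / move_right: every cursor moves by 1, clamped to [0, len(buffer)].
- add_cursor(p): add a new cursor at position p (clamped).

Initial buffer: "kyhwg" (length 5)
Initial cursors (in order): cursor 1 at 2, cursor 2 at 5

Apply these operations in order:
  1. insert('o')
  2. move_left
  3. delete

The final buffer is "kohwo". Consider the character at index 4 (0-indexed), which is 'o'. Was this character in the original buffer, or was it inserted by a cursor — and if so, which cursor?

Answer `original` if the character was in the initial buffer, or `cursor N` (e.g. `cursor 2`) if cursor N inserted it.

Answer: cursor 2

Derivation:
After op 1 (insert('o')): buffer="kyohwgo" (len 7), cursors c1@3 c2@7, authorship ..1...2
After op 2 (move_left): buffer="kyohwgo" (len 7), cursors c1@2 c2@6, authorship ..1...2
After op 3 (delete): buffer="kohwo" (len 5), cursors c1@1 c2@4, authorship .1..2
Authorship (.=original, N=cursor N): . 1 . . 2
Index 4: author = 2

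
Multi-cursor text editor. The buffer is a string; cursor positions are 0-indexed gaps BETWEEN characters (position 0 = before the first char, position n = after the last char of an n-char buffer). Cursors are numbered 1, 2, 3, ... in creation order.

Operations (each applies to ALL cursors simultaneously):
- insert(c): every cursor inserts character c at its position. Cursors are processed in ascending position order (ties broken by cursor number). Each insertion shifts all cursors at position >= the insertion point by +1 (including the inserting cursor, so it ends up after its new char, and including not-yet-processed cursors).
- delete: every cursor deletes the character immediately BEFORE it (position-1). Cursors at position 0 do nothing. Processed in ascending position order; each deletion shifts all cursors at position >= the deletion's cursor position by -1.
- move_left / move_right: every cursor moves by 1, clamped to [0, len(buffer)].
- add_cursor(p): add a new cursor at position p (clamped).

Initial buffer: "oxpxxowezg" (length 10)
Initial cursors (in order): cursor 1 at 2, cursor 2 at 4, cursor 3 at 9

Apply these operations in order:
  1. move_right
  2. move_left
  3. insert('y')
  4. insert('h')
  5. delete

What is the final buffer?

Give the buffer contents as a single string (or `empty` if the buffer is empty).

Answer: oxypxyxowezyg

Derivation:
After op 1 (move_right): buffer="oxpxxowezg" (len 10), cursors c1@3 c2@5 c3@10, authorship ..........
After op 2 (move_left): buffer="oxpxxowezg" (len 10), cursors c1@2 c2@4 c3@9, authorship ..........
After op 3 (insert('y')): buffer="oxypxyxowezyg" (len 13), cursors c1@3 c2@6 c3@12, authorship ..1..2.....3.
After op 4 (insert('h')): buffer="oxyhpxyhxowezyhg" (len 16), cursors c1@4 c2@8 c3@15, authorship ..11..22.....33.
After op 5 (delete): buffer="oxypxyxowezyg" (len 13), cursors c1@3 c2@6 c3@12, authorship ..1..2.....3.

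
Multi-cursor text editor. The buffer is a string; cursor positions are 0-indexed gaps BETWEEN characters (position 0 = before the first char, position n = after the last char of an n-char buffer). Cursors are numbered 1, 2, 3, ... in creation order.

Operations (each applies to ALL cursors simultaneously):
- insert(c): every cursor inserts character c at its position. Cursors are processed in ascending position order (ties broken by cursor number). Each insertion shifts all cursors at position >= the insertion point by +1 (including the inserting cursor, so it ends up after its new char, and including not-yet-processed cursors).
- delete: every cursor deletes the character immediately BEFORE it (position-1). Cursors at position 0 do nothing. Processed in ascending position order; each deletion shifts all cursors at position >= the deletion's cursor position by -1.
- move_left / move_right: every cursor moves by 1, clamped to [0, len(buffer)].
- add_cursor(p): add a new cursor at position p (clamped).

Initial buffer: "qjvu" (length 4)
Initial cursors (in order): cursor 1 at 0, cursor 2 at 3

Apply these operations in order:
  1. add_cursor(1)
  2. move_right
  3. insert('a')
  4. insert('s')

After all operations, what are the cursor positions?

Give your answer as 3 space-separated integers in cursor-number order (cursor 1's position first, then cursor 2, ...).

Answer: 3 10 6

Derivation:
After op 1 (add_cursor(1)): buffer="qjvu" (len 4), cursors c1@0 c3@1 c2@3, authorship ....
After op 2 (move_right): buffer="qjvu" (len 4), cursors c1@1 c3@2 c2@4, authorship ....
After op 3 (insert('a')): buffer="qajavua" (len 7), cursors c1@2 c3@4 c2@7, authorship .1.3..2
After op 4 (insert('s')): buffer="qasjasvuas" (len 10), cursors c1@3 c3@6 c2@10, authorship .11.33..22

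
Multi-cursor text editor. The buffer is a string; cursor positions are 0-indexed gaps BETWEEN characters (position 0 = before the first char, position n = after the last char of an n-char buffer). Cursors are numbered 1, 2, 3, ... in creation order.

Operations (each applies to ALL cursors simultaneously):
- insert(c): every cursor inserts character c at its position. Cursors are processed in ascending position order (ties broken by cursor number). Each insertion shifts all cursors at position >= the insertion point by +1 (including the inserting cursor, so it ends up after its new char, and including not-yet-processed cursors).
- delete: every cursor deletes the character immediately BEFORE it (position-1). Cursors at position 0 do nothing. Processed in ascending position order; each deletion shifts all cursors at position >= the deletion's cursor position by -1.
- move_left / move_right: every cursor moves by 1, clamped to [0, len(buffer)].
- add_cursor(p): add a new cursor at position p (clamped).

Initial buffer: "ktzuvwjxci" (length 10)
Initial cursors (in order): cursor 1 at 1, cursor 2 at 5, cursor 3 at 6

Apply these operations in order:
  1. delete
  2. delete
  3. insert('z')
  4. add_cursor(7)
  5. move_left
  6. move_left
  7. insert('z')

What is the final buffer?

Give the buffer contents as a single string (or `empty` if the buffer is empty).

Answer: zztzzzzjzxci

Derivation:
After op 1 (delete): buffer="tzujxci" (len 7), cursors c1@0 c2@3 c3@3, authorship .......
After op 2 (delete): buffer="tjxci" (len 5), cursors c1@0 c2@1 c3@1, authorship .....
After op 3 (insert('z')): buffer="ztzzjxci" (len 8), cursors c1@1 c2@4 c3@4, authorship 1.23....
After op 4 (add_cursor(7)): buffer="ztzzjxci" (len 8), cursors c1@1 c2@4 c3@4 c4@7, authorship 1.23....
After op 5 (move_left): buffer="ztzzjxci" (len 8), cursors c1@0 c2@3 c3@3 c4@6, authorship 1.23....
After op 6 (move_left): buffer="ztzzjxci" (len 8), cursors c1@0 c2@2 c3@2 c4@5, authorship 1.23....
After op 7 (insert('z')): buffer="zztzzzzjzxci" (len 12), cursors c1@1 c2@5 c3@5 c4@9, authorship 11.2323.4...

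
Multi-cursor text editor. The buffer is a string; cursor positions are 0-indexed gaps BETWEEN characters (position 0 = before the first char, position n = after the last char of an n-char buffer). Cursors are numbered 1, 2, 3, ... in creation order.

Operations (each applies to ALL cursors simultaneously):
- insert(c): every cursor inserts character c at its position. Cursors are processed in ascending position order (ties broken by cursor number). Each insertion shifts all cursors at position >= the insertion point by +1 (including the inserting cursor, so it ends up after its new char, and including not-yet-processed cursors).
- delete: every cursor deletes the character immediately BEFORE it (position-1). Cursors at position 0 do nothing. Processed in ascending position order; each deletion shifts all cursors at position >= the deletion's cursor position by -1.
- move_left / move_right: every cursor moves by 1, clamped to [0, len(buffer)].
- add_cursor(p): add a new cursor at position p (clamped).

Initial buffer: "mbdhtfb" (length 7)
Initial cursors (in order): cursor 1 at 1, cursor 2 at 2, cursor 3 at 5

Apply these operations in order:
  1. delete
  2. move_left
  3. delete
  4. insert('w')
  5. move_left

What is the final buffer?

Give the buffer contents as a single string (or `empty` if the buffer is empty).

Answer: wwwhfb

Derivation:
After op 1 (delete): buffer="dhfb" (len 4), cursors c1@0 c2@0 c3@2, authorship ....
After op 2 (move_left): buffer="dhfb" (len 4), cursors c1@0 c2@0 c3@1, authorship ....
After op 3 (delete): buffer="hfb" (len 3), cursors c1@0 c2@0 c3@0, authorship ...
After op 4 (insert('w')): buffer="wwwhfb" (len 6), cursors c1@3 c2@3 c3@3, authorship 123...
After op 5 (move_left): buffer="wwwhfb" (len 6), cursors c1@2 c2@2 c3@2, authorship 123...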